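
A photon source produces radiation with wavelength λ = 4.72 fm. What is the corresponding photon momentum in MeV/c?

263 MeV/c

Take h = 6.62607015 × 10^-34 J·s, c = 2.99792458 × 10^8 m/s, 1 eV = 1.602176634 × 10^-19 J.
First convert: λ = 4.72 fm = 4.72 × 10^-15 m.
For a photon p = h/λ, so p = 1.404 × 10^-19 kg·m/s.
Converting to MeV/c: p = 262.7 MeV/c ≈ 263 MeV/c.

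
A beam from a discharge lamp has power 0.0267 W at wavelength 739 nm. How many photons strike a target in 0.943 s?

Total energy: E_total = P·t = 0.0267 × 0.943 = 0.02518 J.
Per-photon energy: E = 2.688 × 10^-19 J.
N = E_total / E_photon = 9.37 × 10^16.

9.37 × 10^16 photons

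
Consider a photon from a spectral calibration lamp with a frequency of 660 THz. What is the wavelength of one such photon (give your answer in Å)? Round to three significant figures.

4540 Å

(c = 2.99792458e8 m/s.)
In SI units: f = 660 THz = 6.6e14 Hz.
Apply λ = c/f: λ = 4.542e-7 m.
Converting to Å: λ = 4542 Å ≈ 4540 Å.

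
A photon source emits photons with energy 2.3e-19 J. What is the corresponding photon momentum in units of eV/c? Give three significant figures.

1.44 eV/c

Use c = 2.99792458e8 m/s, 1 eV = 1.602176634e-19 J.
The photon relation is p = E/c, giving p = 7.672e-28 kg·m/s.
Converting to eV/c: p = 1.436 eV/c ≈ 1.44 eV/c.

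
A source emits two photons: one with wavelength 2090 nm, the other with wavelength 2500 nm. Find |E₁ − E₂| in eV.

Using E = hc/λ: E₁ = 9.505 × 10^-20 J, E₂ = 7.946 × 10^-20 J.
|ΔE| = |9.505 × 10^-20 − 7.946 × 10^-20| = 1.56 × 10^-20 J = 0.0973 eV.

0.0973 eV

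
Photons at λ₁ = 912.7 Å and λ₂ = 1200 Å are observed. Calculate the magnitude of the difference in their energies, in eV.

3.25 eV

Using E = hc/λ: E₁ = 2.1764e-18 J, E₂ = 1.6554e-18 J.
|ΔE| = |2.1764e-18 − 1.6554e-18| = 5.21e-19 J = 3.25 eV.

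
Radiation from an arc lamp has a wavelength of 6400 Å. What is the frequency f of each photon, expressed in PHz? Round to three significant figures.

Take c = 2.99792458 × 10^8 m/s.
In SI units: λ = 6400 Å = 6.4 × 10^-7 m.
The photon relation is f = c/λ, giving f = 4.684 × 10^14 Hz.
Converting to PHz: f = 0.4684 PHz ≈ 0.468 PHz.

0.468 PHz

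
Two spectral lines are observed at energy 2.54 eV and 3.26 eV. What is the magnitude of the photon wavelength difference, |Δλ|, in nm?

108 nm

Using λ = hc/E: λ₁ = 4.881·10^-7 m, λ₂ = 3.803·10^-7 m.
|Δλ| = |4.881·10^-7 − 3.803·10^-7| = 1.08·10^-7 m = 108 nm.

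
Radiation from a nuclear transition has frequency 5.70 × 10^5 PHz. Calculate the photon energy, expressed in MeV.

2.36 MeV

In SI units: f = 5.70 × 10^5 PHz = 5.70 × 10^20 Hz.
Apply E = hf: E = 3.777 × 10^-13 J.
Converting to MeV: E = 2.357 MeV ≈ 2.36 MeV.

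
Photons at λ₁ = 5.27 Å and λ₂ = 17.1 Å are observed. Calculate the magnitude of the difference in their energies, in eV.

1630 eV

Using E = hc/λ: E₁ = 3.769 × 10^-16 J, E₂ = 1.162 × 10^-16 J.
|ΔE| = |3.769 × 10^-16 − 1.162 × 10^-16| = 2.61 × 10^-16 J = 1630 eV.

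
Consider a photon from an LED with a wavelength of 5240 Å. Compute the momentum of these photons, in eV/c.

First convert: λ = 5240 Å = 5.24e-7 m.
The photon relation is p = h/λ, giving p = 1.265e-27 kg·m/s.
Converting to eV/c: p = 2.366 eV/c ≈ 2.37 eV/c.

2.37 eV/c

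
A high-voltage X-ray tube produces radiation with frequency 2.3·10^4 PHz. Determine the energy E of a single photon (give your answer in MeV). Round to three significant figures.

0.0951 MeV

Convert to SI: f = 2.3·10^4 PHz = 2.3·10^19 Hz.
For a photon E = hf, so E = 1.524·10^-14 J.
Converting to MeV: E = 0.09512 MeV ≈ 0.0951 MeV.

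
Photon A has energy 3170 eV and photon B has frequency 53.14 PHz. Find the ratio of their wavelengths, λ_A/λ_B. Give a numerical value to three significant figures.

0.0693

λ_A = 3.911·10^-10 m (from energy = 3170 eV, via λ = hc/E).
λ_B = 5.642·10^-9 m (from frequency = 53.14 PHz, via λ = c/f).
Ratio = 3.911·10^-10 / 5.642·10^-9 = 0.0693.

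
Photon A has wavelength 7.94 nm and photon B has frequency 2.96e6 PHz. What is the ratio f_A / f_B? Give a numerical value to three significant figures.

f_A = 3.776e16 Hz (from wavelength = 7.94 nm, via f = c/λ).
f_B = 2.960e21 Hz (from frequency = 2.96e6 PHz, via f given directly).
Ratio = 3.776e16 / 2.960e21 = 1.28e-5.

1.28e-5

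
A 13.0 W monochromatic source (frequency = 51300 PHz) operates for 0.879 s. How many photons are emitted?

3.36 × 10^14 photons

Total energy: E_total = P·t = 13.0 × 0.879 = 11.43 J.
Per-photon energy: E = 3.399 × 10^-14 J.
N = E_total / E_photon = 3.36 × 10^14.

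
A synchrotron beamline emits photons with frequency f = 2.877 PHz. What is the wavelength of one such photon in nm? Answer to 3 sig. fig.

104 nm

Use c = 2.99792458e8 m/s.
First convert: f = 2.877 PHz = 2.877e15 Hz.
Since λ = c/f for a photon, λ = 1.042e-7 m.
Converting to nm: λ = 104.2 nm ≈ 104 nm.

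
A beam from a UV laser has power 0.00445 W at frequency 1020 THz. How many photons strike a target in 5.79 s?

Total energy: E_total = P·t = 0.00445 × 5.79 = 0.02577 J.
Per-photon energy: E = 6.759e-19 J.
N = E_total / E_photon = 3.81e16.

3.81e16 photons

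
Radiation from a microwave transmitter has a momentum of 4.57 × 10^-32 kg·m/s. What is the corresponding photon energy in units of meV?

0.0855 meV

The photon relation is E = pc, giving E = 1.370 × 10^-23 J.
Converting to meV: E = 0.08551 meV ≈ 0.0855 meV.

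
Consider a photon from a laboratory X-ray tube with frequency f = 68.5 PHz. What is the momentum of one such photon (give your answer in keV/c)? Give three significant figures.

0.283 keV/c

In SI units: f = 68.5 PHz = 6.85 × 10^16 Hz.
The photon relation is p = hf/c, giving p = 1.514 × 10^-25 kg·m/s.
Converting to keV/c: p = 0.2833 keV/c ≈ 0.283 keV/c.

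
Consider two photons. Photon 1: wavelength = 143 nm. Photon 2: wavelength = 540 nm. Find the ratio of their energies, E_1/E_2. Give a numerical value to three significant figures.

3.78

E_1 = 1.389 × 10^-18 J (from wavelength = 143 nm, via E = hc/λ).
E_2 = 3.679 × 10^-19 J (from wavelength = 540 nm, via E = hc/λ).
Ratio = 1.389 × 10^-18 / 3.679 × 10^-19 = 3.78.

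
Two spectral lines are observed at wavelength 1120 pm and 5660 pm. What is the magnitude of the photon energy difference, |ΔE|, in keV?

Using E = hc/λ: E₁ = 1.774 × 10^-16 J, E₂ = 3.510 × 10^-17 J.
|ΔE| = |1.774 × 10^-16 − 3.510 × 10^-17| = 1.42 × 10^-16 J = 0.888 keV.

0.888 keV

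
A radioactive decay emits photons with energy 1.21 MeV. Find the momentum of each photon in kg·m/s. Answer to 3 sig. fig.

6.47e-22 kg·m/s

First convert: E = 1.21 MeV = 1.9386e-13 J.
Since p = E/c for a photon, p = 6.467e-22 kg·m/s.
So p ≈ 6.47e-22 kg·m/s.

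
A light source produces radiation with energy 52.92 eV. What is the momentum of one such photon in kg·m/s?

Take c = 2.99792458 × 10^8 m/s, 1 eV = 1.602176634 × 10^-19 J.
First convert: E = 52.92 eV = 8.4787 × 10^-18 J.
For a photon p = E/c, so p = 2.828 × 10^-26 kg·m/s.
So p ≈ 2.83 × 10^-26 kg·m/s.

2.83 × 10^-26 kg·m/s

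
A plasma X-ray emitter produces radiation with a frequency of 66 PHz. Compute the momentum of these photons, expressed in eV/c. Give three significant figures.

Use h = 6.62607015 × 10^-34 J·s, c = 2.99792458 × 10^8 m/s, 1 eV = 1.602176634 × 10^-19 J.
In SI units: f = 66 PHz = 6.6 × 10^16 Hz.
For a photon p = hf/c, so p = 1.459 × 10^-25 kg·m/s.
Converting to eV/c: p = 273.0 eV/c ≈ 273 eV/c.

273 eV/c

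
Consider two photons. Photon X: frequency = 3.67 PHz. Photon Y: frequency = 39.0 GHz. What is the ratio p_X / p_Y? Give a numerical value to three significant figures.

p_X = 8.112e-27 kg·m/s (from frequency = 3.67 PHz, via p = hf/c).
p_Y = 8.620e-32 kg·m/s (from frequency = 39.0 GHz, via p = hf/c).
Ratio = 8.112e-27 / 8.620e-32 = 9.41e4.

9.41e4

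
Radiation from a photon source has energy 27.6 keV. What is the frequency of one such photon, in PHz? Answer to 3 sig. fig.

6670 PHz

In SI units: E = 27.6 keV = 4.4220e-15 J.
Apply f = E/h: f = 6.674e18 Hz.
Converting to PHz: f = 6674 PHz ≈ 6670 PHz.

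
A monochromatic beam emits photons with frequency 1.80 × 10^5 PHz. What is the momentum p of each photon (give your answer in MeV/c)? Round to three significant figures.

0.744 MeV/c

Use h = 6.62607015 × 10^-34 J·s, c = 2.99792458 × 10^8 m/s, 1 eV = 1.602176634 × 10^-19 J.
First convert: f = 1.80 × 10^5 PHz = 1.80 × 10^20 Hz.
For a photon p = hf/c, so p = 3.978 × 10^-22 kg·m/s.
Converting to MeV/c: p = 0.7444 MeV/c ≈ 0.744 MeV/c.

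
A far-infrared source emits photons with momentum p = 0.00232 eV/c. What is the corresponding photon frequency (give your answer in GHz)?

Use h = 6.62607015·10^-34 J·s, c = 2.99792458·10^8 m/s, 1 eV = 1.602176634·10^-19 J.
First convert: p = 0.00232 eV/c = 1.2399·10^-30 kg·m/s.
For a photon f = pc/h, so f = 5.610·10^11 Hz.
Converting to GHz: f = 561.0 GHz ≈ 561 GHz.

561 GHz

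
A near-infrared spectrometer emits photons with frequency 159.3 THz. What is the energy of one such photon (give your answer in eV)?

0.659 eV

Take h = 6.62607015e-34 J·s, 1 eV = 1.602176634e-19 J.
Convert to SI: f = 159.3 THz = 1.593e14 Hz.
Apply E = hf: E = 1.056e-19 J.
Converting to eV: E = 0.6588 eV ≈ 0.659 eV.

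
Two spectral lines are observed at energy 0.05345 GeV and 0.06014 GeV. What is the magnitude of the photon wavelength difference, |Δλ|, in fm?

Using λ = hc/E: λ₁ = 2.3196e-14 m, λ₂ = 2.0616e-14 m.
|Δλ| = |2.3196e-14 − 2.0616e-14| = 2.58e-15 m = 2.58 fm.

2.58 fm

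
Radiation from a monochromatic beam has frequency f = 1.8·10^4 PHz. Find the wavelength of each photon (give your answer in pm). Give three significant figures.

16.7 pm

Take c = 2.99792458·10^8 m/s.
First convert: f = 1.8·10^4 PHz = 1.8·10^19 Hz.
The photon relation is λ = c/f, giving λ = 1.666·10^-11 m.
Converting to pm: λ = 16.66 pm ≈ 16.7 pm.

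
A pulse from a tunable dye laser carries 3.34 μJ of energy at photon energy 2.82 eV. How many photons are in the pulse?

7.39e12 photons

Per-photon energy: E = 4.518e-19 J (from energy = 2.82 eV).
N = E_total / E_photon = 3.34e-6 J / 4.518e-19 J = 7.39e12.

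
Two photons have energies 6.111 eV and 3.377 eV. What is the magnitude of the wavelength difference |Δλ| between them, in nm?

164 nm

Using λ = hc/E: λ₁ = 2.0289 × 10^-7 m, λ₂ = 3.6714 × 10^-7 m.
|Δλ| = |2.0289 × 10^-7 − 3.6714 × 10^-7| = 1.64 × 10^-7 m = 164 nm.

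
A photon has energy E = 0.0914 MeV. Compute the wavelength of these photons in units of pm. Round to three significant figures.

13.6 pm

In SI units: E = 0.0914 MeV = 1.4644 × 10^-14 J.
The photon relation is λ = hc/E, giving λ = 1.357 × 10^-11 m.
Converting to pm: λ = 13.57 pm ≈ 13.6 pm.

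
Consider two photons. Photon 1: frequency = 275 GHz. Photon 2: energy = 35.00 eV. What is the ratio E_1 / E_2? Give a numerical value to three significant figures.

E_1 = 1.822 × 10^-22 J (from frequency = 275 GHz, via E = hf).
E_2 = 5.608 × 10^-18 J (from energy = 35.00 eV, via E given directly).
Ratio = 1.822 × 10^-22 / 5.608 × 10^-18 = 3.25 × 10^-5.

3.25 × 10^-5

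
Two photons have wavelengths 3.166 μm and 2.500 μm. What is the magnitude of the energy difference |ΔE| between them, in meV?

Using E = hc/λ: E₁ = 6.2743e-20 J, E₂ = 7.9458e-20 J.
|ΔE| = |6.2743e-20 − 7.9458e-20| = 1.67e-20 J = 104 meV.

104 meV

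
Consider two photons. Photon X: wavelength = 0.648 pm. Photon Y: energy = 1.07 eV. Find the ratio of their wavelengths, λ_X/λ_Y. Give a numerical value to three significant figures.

5.59e-7

λ_X = 6.480e-13 m (from wavelength = 0.648 pm, via λ given directly).
λ_Y = 1.159e-6 m (from energy = 1.07 eV, via λ = hc/E).
Ratio = 6.480e-13 / 1.159e-6 = 5.59e-7.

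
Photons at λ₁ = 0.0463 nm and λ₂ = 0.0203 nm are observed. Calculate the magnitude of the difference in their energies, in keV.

Using E = hc/λ: E₁ = 4.290e-15 J, E₂ = 9.785e-15 J.
|ΔE| = |4.290e-15 − 9.785e-15| = 5.50e-15 J = 34.3 keV.

34.3 keV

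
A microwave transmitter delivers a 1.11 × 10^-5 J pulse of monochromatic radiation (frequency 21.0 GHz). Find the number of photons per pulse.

Per-photon energy: E = 1.391 × 10^-23 J (from frequency = 21.0 GHz).
N = E_total / E_photon = 1.11 × 10^-5 J / 1.391 × 10^-23 J = 7.98 × 10^17.

7.98 × 10^17 photons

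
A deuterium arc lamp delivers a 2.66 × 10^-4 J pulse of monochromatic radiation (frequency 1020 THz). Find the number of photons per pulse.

Per-photon energy: E = 6.759 × 10^-19 J (from frequency = 1020 THz).
N = E_total / E_photon = 2.66 × 10^-4 J / 6.759 × 10^-19 J = 3.94 × 10^14.

3.94 × 10^14 photons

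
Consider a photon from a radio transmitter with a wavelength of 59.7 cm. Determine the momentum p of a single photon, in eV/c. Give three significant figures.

2.08·10^-6 eV/c

First convert: λ = 59.7 cm = 0.597 m.
For a photon p = h/λ, so p = 1.110·10^-33 kg·m/s.
Converting to eV/c: p = 2.077·10^-6 eV/c ≈ 2.08·10^-6 eV/c.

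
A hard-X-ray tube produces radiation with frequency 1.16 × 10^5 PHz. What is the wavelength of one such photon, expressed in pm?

Convert to SI: f = 1.16 × 10^5 PHz = 1.16 × 10^20 Hz.
The photon relation is λ = c/f, giving λ = 2.584 × 10^-12 m.
Converting to pm: λ = 2.584 pm ≈ 2.58 pm.

2.58 pm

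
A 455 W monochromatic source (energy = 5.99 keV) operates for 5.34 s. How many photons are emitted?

2.53e18 photons

Total energy: E_total = P·t = 455 × 5.34 = 2430 J.
Per-photon energy: E = 9.597e-16 J.
N = E_total / E_photon = 2.53e18.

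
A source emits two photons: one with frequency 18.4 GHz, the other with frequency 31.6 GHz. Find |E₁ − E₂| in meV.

Using E = hf: E₁ = 1.219 × 10^-23 J, E₂ = 2.094 × 10^-23 J.
|ΔE| = |1.219 × 10^-23 − 2.094 × 10^-23| = 8.75 × 10^-24 J = 0.0546 meV.

0.0546 meV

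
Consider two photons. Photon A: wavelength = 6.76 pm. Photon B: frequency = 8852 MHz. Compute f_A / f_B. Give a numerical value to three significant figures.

5.01 × 10^9

f_A = 4.435 × 10^19 Hz (from wavelength = 6.76 pm, via f = c/λ).
f_B = 8.852 × 10^9 Hz (from frequency = 8852 MHz, via f given directly).
Ratio = 4.435 × 10^19 / 8.852 × 10^9 = 5.01 × 10^9.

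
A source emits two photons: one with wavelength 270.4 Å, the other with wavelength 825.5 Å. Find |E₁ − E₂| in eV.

Using E = hc/λ: E₁ = 7.3463e-18 J, E₂ = 2.4064e-18 J.
|ΔE| = |7.3463e-18 − 2.4064e-18| = 4.94e-18 J = 30.8 eV.

30.8 eV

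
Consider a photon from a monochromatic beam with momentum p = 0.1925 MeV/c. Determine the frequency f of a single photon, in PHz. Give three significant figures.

First convert: p = 0.1925 MeV/c = 1.0288 × 10^-22 kg·m/s.
Since f = pc/h for a photon, f = 4.655 × 10^19 Hz.
Converting to PHz: f = 46550 PHz ≈ 4.65 × 10^4 PHz.

4.65 × 10^4 PHz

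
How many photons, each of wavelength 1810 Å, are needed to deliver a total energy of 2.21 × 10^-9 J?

Per-photon energy: E = 1.097 × 10^-18 J (from wavelength = 1810 Å).
N = E_total / E_photon = 2.21 × 10^-9 J / 1.097 × 10^-18 J = 2.01 × 10^9.

2.01 × 10^9 photons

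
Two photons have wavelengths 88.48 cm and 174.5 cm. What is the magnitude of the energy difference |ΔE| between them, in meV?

6.91e-4 meV

Using E = hc/λ: E₁ = 2.2451e-25 J, E₂ = 1.1384e-25 J.
|ΔE| = |2.2451e-25 − 1.1384e-25| = 1.11e-25 J = 6.91e-4 meV.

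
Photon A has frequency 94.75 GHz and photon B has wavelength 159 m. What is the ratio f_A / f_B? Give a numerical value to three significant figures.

f_A = 9.475·10^10 Hz (from frequency = 94.75 GHz, via f given directly).
f_B = 1.885·10^6 Hz (from wavelength = 159 m, via f = c/λ).
Ratio = 9.475·10^10 / 1.885·10^6 = 5.03·10^4.

5.03·10^4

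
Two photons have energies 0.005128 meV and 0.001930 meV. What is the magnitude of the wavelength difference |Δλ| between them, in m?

0.401 m

Using λ = hc/E: λ₁ = 0.24178 m, λ₂ = 0.64241 m.
|Δλ| = |0.24178 − 0.64241| = 0.401 m.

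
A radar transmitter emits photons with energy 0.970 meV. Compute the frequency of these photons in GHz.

235 GHz

Take h = 6.62607015 × 10^-34 J·s, 1 eV = 1.602176634 × 10^-19 J.
Convert to SI: E = 0.970 meV = 1.5541 × 10^-22 J.
Apply f = E/h: f = 2.345 × 10^11 Hz.
Converting to GHz: f = 234.5 GHz ≈ 235 GHz.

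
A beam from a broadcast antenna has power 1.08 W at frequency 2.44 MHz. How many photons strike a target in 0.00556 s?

3.71e24 photons

Total energy: E_total = P·t = 1.08 × 0.00556 = 0.006005 J.
Per-photon energy: E = 1.617e-27 J.
N = E_total / E_photon = 3.71e24.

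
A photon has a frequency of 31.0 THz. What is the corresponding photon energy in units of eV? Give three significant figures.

(h = 6.62607015·10^-34 J·s, 1 eV = 1.602176634·10^-19 J.)
First convert: f = 31.0 THz = 3.10·10^13 Hz.
The photon relation is E = hf, giving E = 2.054·10^-20 J.
Converting to eV: E = 0.1282 eV ≈ 0.128 eV.

0.128 eV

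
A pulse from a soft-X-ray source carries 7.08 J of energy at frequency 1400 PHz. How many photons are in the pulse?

Per-photon energy: E = 9.276 × 10^-16 J (from frequency = 1400 PHz).
N = E_total / E_photon = 7.08 J / 9.276 × 10^-16 J = 7.63 × 10^15.

7.63 × 10^15 photons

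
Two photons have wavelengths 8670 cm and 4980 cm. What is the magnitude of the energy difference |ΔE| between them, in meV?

1.06 × 10^-5 meV

Using E = hc/λ: E₁ = 2.291 × 10^-27 J, E₂ = 3.989 × 10^-27 J.
|ΔE| = |2.291 × 10^-27 − 3.989 × 10^-27| = 1.70 × 10^-27 J = 1.06 × 10^-5 meV.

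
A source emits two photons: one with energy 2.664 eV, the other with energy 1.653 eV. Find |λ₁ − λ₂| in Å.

Using λ = hc/E: λ₁ = 4.6541e-7 m, λ₂ = 7.5006e-7 m.
|Δλ| = |4.6541e-7 − 7.5006e-7| = 2.85e-7 m = 2850 Å.

2850 Å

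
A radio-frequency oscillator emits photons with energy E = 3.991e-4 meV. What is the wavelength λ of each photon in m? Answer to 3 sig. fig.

In SI units: E = 3.991e-4 meV = 6.3943e-26 J.
Apply λ = hc/E: λ = 3.107 m.
So λ ≈ 3.11 m.

3.11 m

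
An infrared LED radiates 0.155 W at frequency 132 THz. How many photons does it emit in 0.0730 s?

1.29e17 photons

Total energy: E_total = P·t = 0.155 × 0.0730 = 0.01131 J.
Per-photon energy: E = 8.746e-20 J.
N = E_total / E_photon = 1.29e17.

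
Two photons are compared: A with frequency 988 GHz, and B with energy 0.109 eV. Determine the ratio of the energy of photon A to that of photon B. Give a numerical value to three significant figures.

0.0375

E_A = 6.547 × 10^-22 J (from frequency = 988 GHz, via E = hf).
E_B = 1.746 × 10^-20 J (from energy = 0.109 eV, via E given directly).
Ratio = 6.547 × 10^-22 / 1.746 × 10^-20 = 0.0375.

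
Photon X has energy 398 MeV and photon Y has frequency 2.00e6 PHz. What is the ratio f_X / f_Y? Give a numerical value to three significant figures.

48.1

f_X = 9.624e22 Hz (from energy = 398 MeV, via f = E/h).
f_Y = 2.000e21 Hz (from frequency = 2.00e6 PHz, via f given directly).
Ratio = 9.624e22 / 2.000e21 = 48.1.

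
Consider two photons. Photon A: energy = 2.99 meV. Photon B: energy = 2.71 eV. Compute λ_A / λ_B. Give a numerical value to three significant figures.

λ_A = 4.147 × 10^-4 m (from energy = 2.99 meV, via λ = hc/E).
λ_B = 4.575 × 10^-7 m (from energy = 2.71 eV, via λ = hc/E).
Ratio = 4.147 × 10^-4 / 4.575 × 10^-7 = 906.

906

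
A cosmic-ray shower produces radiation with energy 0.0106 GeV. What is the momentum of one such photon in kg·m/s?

5.66e-21 kg·m/s

(c = 2.99792458e8 m/s, 1 eV = 1.602176634e-19 J.)
Convert to SI: E = 0.0106 GeV = 1.6983e-12 J.
Apply p = E/c: p = 5.665e-21 kg·m/s.
So p ≈ 5.66e-21 kg·m/s.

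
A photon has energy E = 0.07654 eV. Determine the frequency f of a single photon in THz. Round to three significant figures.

18.5 THz

(h = 6.62607015 × 10^-34 J·s, 1 eV = 1.602176634 × 10^-19 J.)
Convert to SI: E = 0.07654 eV = 1.2263 × 10^-20 J.
Apply f = E/h: f = 1.851 × 10^13 Hz.
Converting to THz: f = 18.51 THz ≈ 18.5 THz.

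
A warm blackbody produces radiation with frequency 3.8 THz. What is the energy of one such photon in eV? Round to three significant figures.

(h = 6.62607015·10^-34 J·s, 1 eV = 1.602176634·10^-19 J.)
In SI units: f = 3.8 THz = 3.8·10^12 Hz.
Apply E = hf: E = 2.518·10^-21 J.
Converting to eV: E = 0.01572 eV ≈ 0.0157 eV.

0.0157 eV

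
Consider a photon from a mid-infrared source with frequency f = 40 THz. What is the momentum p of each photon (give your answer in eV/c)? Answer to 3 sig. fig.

0.165 eV/c

In SI units: f = 40 THz = 4.0·10^13 Hz.
The photon relation is p = hf/c, giving p = 8.841·10^-29 kg·m/s.
Converting to eV/c: p = 0.1654 eV/c ≈ 0.165 eV/c.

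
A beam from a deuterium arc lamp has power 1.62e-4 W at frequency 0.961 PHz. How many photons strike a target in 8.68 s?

2.21e15 photons

Total energy: E_total = P·t = 1.62e-4 × 8.68 = 0.001406 J.
Per-photon energy: E = 6.368e-19 J.
N = E_total / E_photon = 2.21e15.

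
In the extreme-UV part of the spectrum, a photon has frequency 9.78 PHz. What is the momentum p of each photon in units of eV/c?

40.4 eV/c

In SI units: f = 9.78 PHz = 9.78·10^15 Hz.
Since p = hf/c for a photon, p = 2.162·10^-26 kg·m/s.
Converting to eV/c: p = 40.45 eV/c ≈ 40.4 eV/c.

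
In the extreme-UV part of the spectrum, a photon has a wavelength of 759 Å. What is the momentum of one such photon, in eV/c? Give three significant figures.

Take h = 6.62607015e-34 J·s, c = 2.99792458e8 m/s, 1 eV = 1.602176634e-19 J.
First convert: λ = 759 Å = 7.59e-8 m.
For a photon p = h/λ, so p = 8.730e-27 kg·m/s.
Converting to eV/c: p = 16.34 eV/c ≈ 16.3 eV/c.

16.3 eV/c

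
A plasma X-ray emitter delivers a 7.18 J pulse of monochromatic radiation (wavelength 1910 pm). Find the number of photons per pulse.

6.90 × 10^16 photons

Per-photon energy: E = 1.040 × 10^-16 J (from wavelength = 1910 pm).
N = E_total / E_photon = 7.18 J / 1.040 × 10^-16 J = 6.90 × 10^16.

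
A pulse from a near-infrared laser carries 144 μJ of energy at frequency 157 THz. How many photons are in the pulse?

1.38e15 photons

Per-photon energy: E = 1.040e-19 J (from frequency = 157 THz).
N = E_total / E_photon = 1.44e-4 J / 1.040e-19 J = 1.38e15.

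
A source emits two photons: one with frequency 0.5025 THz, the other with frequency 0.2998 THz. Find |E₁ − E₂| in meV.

Using E = hf: E₁ = 3.3296e-22 J, E₂ = 1.9865e-22 J.
|ΔE| = |3.3296e-22 − 1.9865e-22| = 1.34e-22 J = 0.838 meV.

0.838 meV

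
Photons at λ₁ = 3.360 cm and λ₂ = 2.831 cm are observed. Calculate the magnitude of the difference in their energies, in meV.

6.90 × 10^-3 meV

Using E = hc/λ: E₁ = 5.9120 × 10^-24 J, E₂ = 7.0168 × 10^-24 J.
|ΔE| = |5.9120 × 10^-24 − 7.0168 × 10^-24| = 1.10 × 10^-24 J = 6.90 × 10^-3 meV.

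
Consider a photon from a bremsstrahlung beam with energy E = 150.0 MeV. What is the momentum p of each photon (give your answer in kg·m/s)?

8.02e-20 kg·m/s

(c = 2.99792458e8 m/s, 1 eV = 1.602176634e-19 J.)
In SI units: E = 150.0 MeV = 2.4033e-11 J.
The photon relation is p = E/c, giving p = 8.016e-20 kg·m/s.
So p ≈ 8.02e-20 kg·m/s.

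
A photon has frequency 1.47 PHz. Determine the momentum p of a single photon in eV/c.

6.08 eV/c

Take h = 6.62607015e-34 J·s, c = 2.99792458e8 m/s, 1 eV = 1.602176634e-19 J.
In SI units: f = 1.47 PHz = 1.47e15 Hz.
The photon relation is p = hf/c, giving p = 3.249e-27 kg·m/s.
Converting to eV/c: p = 6.079 eV/c ≈ 6.08 eV/c.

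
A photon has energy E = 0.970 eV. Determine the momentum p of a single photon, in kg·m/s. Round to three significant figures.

(c = 2.99792458 × 10^8 m/s, 1 eV = 1.602176634 × 10^-19 J.)
First convert: E = 0.970 eV = 1.5541 × 10^-19 J.
Since p = E/c for a photon, p = 5.184 × 10^-28 kg·m/s.
So p ≈ 5.18 × 10^-28 kg·m/s.

5.18 × 10^-28 kg·m/s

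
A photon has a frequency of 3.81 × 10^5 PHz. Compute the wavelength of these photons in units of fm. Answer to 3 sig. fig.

Use c = 2.99792458 × 10^8 m/s.
First convert: f = 3.81 × 10^5 PHz = 3.81 × 10^20 Hz.
Apply λ = c/f: λ = 7.869 × 10^-13 m.
Converting to fm: λ = 786.9 fm ≈ 787 fm.

787 fm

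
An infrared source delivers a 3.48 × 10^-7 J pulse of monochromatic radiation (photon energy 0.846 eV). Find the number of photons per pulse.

Per-photon energy: E = 1.355 × 10^-19 J (from energy = 0.846 eV).
N = E_total / E_photon = 3.48 × 10^-7 J / 1.355 × 10^-19 J = 2.57 × 10^12.

2.57 × 10^12 photons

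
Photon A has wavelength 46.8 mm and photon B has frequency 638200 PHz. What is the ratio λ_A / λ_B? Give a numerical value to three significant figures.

9.96e10

λ_A = 0.04680 m (from wavelength = 46.8 mm, via λ given directly).
λ_B = 4.697e-13 m (from frequency = 638200 PHz, via λ = c/f).
Ratio = 0.04680 / 4.697e-13 = 9.96e10.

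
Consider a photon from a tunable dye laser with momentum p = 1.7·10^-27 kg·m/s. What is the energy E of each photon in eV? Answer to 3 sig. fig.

3.18 eV

Apply E = pc: E = 5.096·10^-19 J.
Converting to eV: E = 3.181 eV ≈ 3.18 eV.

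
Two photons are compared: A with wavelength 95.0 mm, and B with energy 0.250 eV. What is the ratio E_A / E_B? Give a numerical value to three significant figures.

E_A = 2.091e-24 J (from wavelength = 95.0 mm, via E = hc/λ).
E_B = 4.005e-20 J (from energy = 0.250 eV, via E given directly).
Ratio = 2.091e-24 / 4.005e-20 = 5.22e-5.

5.22e-5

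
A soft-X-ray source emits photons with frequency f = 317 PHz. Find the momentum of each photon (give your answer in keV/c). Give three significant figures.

Use h = 6.62607015e-34 J·s, c = 2.99792458e8 m/s, 1 eV = 1.602176634e-19 J.
In SI units: f = 317 PHz = 3.17e17 Hz.
The photon relation is p = hf/c, giving p = 7.006e-25 kg·m/s.
Converting to keV/c: p = 1.311 keV/c ≈ 1.31 keV/c.

1.31 keV/c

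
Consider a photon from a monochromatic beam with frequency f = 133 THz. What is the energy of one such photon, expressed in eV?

0.550 eV

In SI units: f = 133 THz = 1.33 × 10^14 Hz.
The photon relation is E = hf, giving E = 8.813 × 10^-20 J.
Converting to eV: E = 0.5500 eV ≈ 0.550 eV.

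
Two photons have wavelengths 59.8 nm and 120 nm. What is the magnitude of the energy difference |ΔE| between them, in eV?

Using E = hc/λ: E₁ = 3.322e-18 J, E₂ = 1.655e-18 J.
|ΔE| = |3.322e-18 − 1.655e-18| = 1.67e-18 J = 10.4 eV.

10.4 eV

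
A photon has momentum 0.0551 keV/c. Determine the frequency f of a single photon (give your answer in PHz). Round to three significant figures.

Take h = 6.62607015·10^-34 J·s, c = 2.99792458·10^8 m/s, 1 eV = 1.602176634·10^-19 J.
In SI units: p = 0.0551 keV/c = 2.9447·10^-26 kg·m/s.
For a photon f = pc/h, so f = 1.332·10^16 Hz.
Converting to PHz: f = 13.32 PHz ≈ 13.3 PHz.

13.3 PHz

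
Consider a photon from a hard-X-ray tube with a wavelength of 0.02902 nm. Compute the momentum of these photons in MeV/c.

0.0427 MeV/c

Use h = 6.62607015e-34 J·s, c = 2.99792458e8 m/s, 1 eV = 1.602176634e-19 J.
Convert to SI: λ = 0.02902 nm = 2.902e-11 m.
Apply p = h/λ: p = 2.283e-23 kg·m/s.
Converting to MeV/c: p = 0.04272 MeV/c ≈ 0.0427 MeV/c.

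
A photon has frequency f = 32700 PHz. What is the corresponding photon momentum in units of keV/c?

Convert to SI: f = 32700 PHz = 3.27 × 10^19 Hz.
For a photon p = hf/c, so p = 7.227 × 10^-23 kg·m/s.
Converting to keV/c: p = 135.2 keV/c ≈ 135 keV/c.

135 keV/c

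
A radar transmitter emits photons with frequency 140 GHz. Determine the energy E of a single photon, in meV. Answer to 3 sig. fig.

0.579 meV

Convert to SI: f = 140 GHz = 1.4 × 10^11 Hz.
The photon relation is E = hf, giving E = 9.276 × 10^-23 J.
Converting to meV: E = 0.5790 meV ≈ 0.579 meV.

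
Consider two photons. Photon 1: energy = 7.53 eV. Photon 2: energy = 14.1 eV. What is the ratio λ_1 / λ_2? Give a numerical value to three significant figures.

λ_1 = 1.647·10^-7 m (from energy = 7.53 eV, via λ = hc/E).
λ_2 = 8.793·10^-8 m (from energy = 14.1 eV, via λ = hc/E).
Ratio = 1.647·10^-7 / 8.793·10^-8 = 1.87.

1.87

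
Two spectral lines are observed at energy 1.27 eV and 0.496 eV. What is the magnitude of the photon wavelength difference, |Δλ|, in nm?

1520 nm

Using λ = hc/E: λ₁ = 9.763e-7 m, λ₂ = 2.500e-6 m.
|Δλ| = |9.763e-7 − 2.500e-6| = 1.52e-6 m = 1520 nm.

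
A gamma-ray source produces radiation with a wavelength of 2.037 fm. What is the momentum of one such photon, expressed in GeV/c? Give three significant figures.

0.609 GeV/c

In SI units: λ = 2.037 fm = 2.037e-15 m.
For a photon p = h/λ, so p = 3.253e-19 kg·m/s.
Converting to GeV/c: p = 0.6087 GeV/c ≈ 0.609 GeV/c.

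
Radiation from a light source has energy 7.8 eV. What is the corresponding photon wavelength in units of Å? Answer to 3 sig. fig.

1590 Å

In SI units: E = 7.8 eV = 1.2497·10^-18 J.
Since λ = hc/E for a photon, λ = 1.590·10^-7 m.
Converting to Å: λ = 1590 Å ≈ 1590 Å.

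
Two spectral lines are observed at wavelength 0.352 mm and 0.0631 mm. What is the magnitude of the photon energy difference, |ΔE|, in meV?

Using E = hc/λ: E₁ = 5.643e-22 J, E₂ = 3.148e-21 J.
|ΔE| = |5.643e-22 − 3.148e-21| = 2.58e-21 J = 16.1 meV.

16.1 meV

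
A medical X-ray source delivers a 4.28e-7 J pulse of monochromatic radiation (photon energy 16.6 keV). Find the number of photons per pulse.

1.61e8 photons

Per-photon energy: E = 2.660e-15 J (from energy = 16.6 keV).
N = E_total / E_photon = 4.28e-7 J / 2.660e-15 J = 1.61e8.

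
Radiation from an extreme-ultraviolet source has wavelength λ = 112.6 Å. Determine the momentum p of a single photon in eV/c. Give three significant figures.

In SI units: λ = 112.6 Å = 1.126 × 10^-8 m.
For a photon p = h/λ, so p = 5.885 × 10^-26 kg·m/s.
Converting to eV/c: p = 110.1 eV/c ≈ 110 eV/c.

110 eV/c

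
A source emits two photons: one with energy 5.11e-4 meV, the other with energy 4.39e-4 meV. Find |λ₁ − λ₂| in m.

0.398 m

Using λ = hc/E: λ₁ = 2.426 m, λ₂ = 2.824 m.
|Δλ| = |2.426 − 2.824| = 0.398 m.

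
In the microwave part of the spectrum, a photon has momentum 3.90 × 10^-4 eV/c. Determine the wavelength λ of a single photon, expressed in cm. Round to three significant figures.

Convert to SI: p = 3.90 × 10^-4 eV/c = 2.0843 × 10^-31 kg·m/s.
For a photon λ = h/p, so λ = 0.003179 m.
Converting to cm: λ = 0.3179 cm ≈ 0.318 cm.

0.318 cm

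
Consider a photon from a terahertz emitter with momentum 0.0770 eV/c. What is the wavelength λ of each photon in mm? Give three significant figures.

Convert to SI: p = 0.0770 eV/c = 4.1151e-29 kg·m/s.
The photon relation is λ = h/p, giving λ = 1.610e-5 m.
Converting to mm: λ = 0.01610 mm ≈ 0.0161 mm.

0.0161 mm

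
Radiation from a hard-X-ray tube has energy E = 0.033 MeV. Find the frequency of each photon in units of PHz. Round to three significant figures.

7980 PHz

(h = 6.62607015e-34 J·s, 1 eV = 1.602176634e-19 J.)
Convert to SI: E = 0.033 MeV = 5.2872e-15 J.
Apply f = E/h: f = 7.979e18 Hz.
Converting to PHz: f = 7979 PHz ≈ 7980 PHz.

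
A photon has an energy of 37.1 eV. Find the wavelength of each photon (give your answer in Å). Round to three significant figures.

334 Å

(h = 6.62607015e-34 J·s, c = 2.99792458e8 m/s, 1 eV = 1.602176634e-19 J.)
In SI units: E = 37.1 eV = 5.9441e-18 J.
Since λ = hc/E for a photon, λ = 3.342e-8 m.
Converting to Å: λ = 334.2 Å ≈ 334 Å.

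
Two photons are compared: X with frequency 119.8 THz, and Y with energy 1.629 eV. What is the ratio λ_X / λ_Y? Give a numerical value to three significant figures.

λ_X = 2.502·10^-6 m (from frequency = 119.8 THz, via λ = c/f).
λ_Y = 7.611·10^-7 m (from energy = 1.629 eV, via λ = hc/E).
Ratio = 2.502·10^-6 / 7.611·10^-7 = 3.29.

3.29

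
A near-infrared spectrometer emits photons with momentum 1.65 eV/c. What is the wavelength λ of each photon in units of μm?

0.751 μm

(h = 6.62607015e-34 J·s, c = 2.99792458e8 m/s, 1 eV = 1.602176634e-19 J.)
In SI units: p = 1.65 eV/c = 8.8181e-28 kg·m/s.
For a photon λ = h/p, so λ = 7.514e-7 m.
Converting to μm: λ = 0.7514 μm ≈ 0.751 μm.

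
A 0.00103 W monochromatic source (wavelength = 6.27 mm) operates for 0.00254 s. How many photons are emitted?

Total energy: E_total = P·t = 0.00103 × 0.00254 = 2.616e-6 J.
Per-photon energy: E = 3.168e-23 J.
N = E_total / E_photon = 8.26e16.

8.26e16 photons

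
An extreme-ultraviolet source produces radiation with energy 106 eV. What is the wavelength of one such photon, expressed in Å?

(h = 6.62607015 × 10^-34 J·s, c = 2.99792458 × 10^8 m/s, 1 eV = 1.602176634 × 10^-19 J.)
First convert: E = 106 eV = 1.6983 × 10^-17 J.
Since λ = hc/E for a photon, λ = 1.170 × 10^-8 m.
Converting to Å: λ = 117.0 Å ≈ 117 Å.

117 Å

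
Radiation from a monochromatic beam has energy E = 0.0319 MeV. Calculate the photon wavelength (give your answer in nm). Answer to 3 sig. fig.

First convert: E = 0.0319 MeV = 5.1109e-15 J.
The photon relation is λ = hc/E, giving λ = 3.887e-11 m.
Converting to nm: λ = 0.03887 nm ≈ 0.0389 nm.

0.0389 nm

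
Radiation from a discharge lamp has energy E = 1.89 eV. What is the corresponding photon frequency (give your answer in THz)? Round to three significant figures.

457 THz

First convert: E = 1.89 eV = 3.0281 × 10^-19 J.
For a photon f = E/h, so f = 4.570 × 10^14 Hz.
Converting to THz: f = 457.0 THz ≈ 457 THz.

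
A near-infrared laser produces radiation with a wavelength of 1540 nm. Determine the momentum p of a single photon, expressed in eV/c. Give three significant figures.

First convert: λ = 1540 nm = 1.54e-6 m.
Since p = h/λ for a photon, p = 4.303e-28 kg·m/s.
Converting to eV/c: p = 0.8051 eV/c ≈ 0.805 eV/c.

0.805 eV/c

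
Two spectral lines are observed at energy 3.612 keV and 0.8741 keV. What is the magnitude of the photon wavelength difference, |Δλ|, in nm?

Using λ = hc/E: λ₁ = 3.4326 × 10^-10 m, λ₂ = 1.4184 × 10^-9 m.
|Δλ| = |3.4326 × 10^-10 − 1.4184 × 10^-9| = 1.08 × 10^-9 m = 1.08 nm.

1.08 nm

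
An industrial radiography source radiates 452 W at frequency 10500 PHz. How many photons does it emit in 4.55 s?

2.96·10^17 photons

Total energy: E_total = P·t = 452 × 4.55 = 2057 J.
Per-photon energy: E = 6.957·10^-15 J.
N = E_total / E_photon = 2.96·10^17.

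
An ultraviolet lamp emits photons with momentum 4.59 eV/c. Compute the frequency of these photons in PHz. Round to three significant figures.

Convert to SI: p = 4.59 eV/c = 2.4530e-27 kg·m/s.
For a photon f = pc/h, so f = 1.110e15 Hz.
Converting to PHz: f = 1.110 PHz ≈ 1.11 PHz.

1.11 PHz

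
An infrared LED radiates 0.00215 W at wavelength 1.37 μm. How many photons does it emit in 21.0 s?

Total energy: E_total = P·t = 0.00215 × 21.0 = 0.04515 J.
Per-photon energy: E = 1.450e-19 J.
N = E_total / E_photon = 3.11e17.

3.11e17 photons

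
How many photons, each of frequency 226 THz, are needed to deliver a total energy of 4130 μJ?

Per-photon energy: E = 1.497·10^-19 J (from frequency = 226 THz).
N = E_total / E_photon = 0.00413 J / 1.497·10^-19 J = 2.76·10^16.

2.76·10^16 photons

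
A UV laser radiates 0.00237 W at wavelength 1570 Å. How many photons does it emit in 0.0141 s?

Total energy: E_total = P·t = 0.00237 × 0.0141 = 3.342e-5 J.
Per-photon energy: E = 1.265e-18 J.
N = E_total / E_photon = 2.64e13.

2.64e13 photons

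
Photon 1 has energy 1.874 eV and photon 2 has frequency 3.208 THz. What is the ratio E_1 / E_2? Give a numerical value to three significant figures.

E_1 = 3.002 × 10^-19 J (from energy = 1.874 eV, via E given directly).
E_2 = 2.126 × 10^-21 J (from frequency = 3.208 THz, via E = hf).
Ratio = 3.002 × 10^-19 / 2.126 × 10^-21 = 141.

141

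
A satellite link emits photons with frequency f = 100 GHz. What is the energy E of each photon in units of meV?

0.414 meV

Take h = 6.62607015·10^-34 J·s, 1 eV = 1.602176634·10^-19 J.
First convert: f = 100 GHz = 1.00·10^11 Hz.
The photon relation is E = hf, giving E = 6.626·10^-23 J.
Converting to meV: E = 0.4136 meV ≈ 0.414 meV.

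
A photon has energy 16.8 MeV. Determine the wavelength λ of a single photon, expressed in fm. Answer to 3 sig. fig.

Take h = 6.62607015 × 10^-34 J·s, c = 2.99792458 × 10^8 m/s, 1 eV = 1.602176634 × 10^-19 J.
Convert to SI: E = 16.8 MeV = 2.6917 × 10^-12 J.
Since λ = hc/E for a photon, λ = 7.380 × 10^-14 m.
Converting to fm: λ = 73.80 fm ≈ 73.8 fm.

73.8 fm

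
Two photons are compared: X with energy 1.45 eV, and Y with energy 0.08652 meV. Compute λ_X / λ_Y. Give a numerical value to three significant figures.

λ_X = 8.551 × 10^-7 m (from energy = 1.45 eV, via λ = hc/E).
λ_Y = 0.01433 m (from energy = 0.08652 meV, via λ = hc/E).
Ratio = 8.551 × 10^-7 / 0.01433 = 5.97 × 10^-5.

5.97 × 10^-5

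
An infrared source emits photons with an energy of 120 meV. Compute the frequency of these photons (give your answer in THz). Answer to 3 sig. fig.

Use h = 6.62607015 × 10^-34 J·s, 1 eV = 1.602176634 × 10^-19 J.
In SI units: E = 120 meV = 1.9226 × 10^-20 J.
Since f = E/h for a photon, f = 2.902 × 10^13 Hz.
Converting to THz: f = 29.02 THz ≈ 29.0 THz.

29.0 THz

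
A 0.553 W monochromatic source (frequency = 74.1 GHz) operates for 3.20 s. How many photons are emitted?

3.60e22 photons

Total energy: E_total = P·t = 0.553 × 3.20 = 1.770 J.
Per-photon energy: E = 4.910e-23 J.
N = E_total / E_photon = 3.60e22.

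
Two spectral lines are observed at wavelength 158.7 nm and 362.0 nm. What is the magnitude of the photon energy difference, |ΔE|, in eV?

Using E = hc/λ: E₁ = 1.2517 × 10^-18 J, E₂ = 5.4874 × 10^-19 J.
|ΔE| = |1.2517 × 10^-18 − 5.4874 × 10^-19| = 7.03 × 10^-19 J = 4.39 eV.

4.39 eV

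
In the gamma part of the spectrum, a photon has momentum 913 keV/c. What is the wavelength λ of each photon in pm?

1.36 pm

First convert: p = 913 keV/c = 4.8793e-22 kg·m/s.
Since λ = h/p for a photon, λ = 1.358e-12 m.
Converting to pm: λ = 1.358 pm ≈ 1.36 pm.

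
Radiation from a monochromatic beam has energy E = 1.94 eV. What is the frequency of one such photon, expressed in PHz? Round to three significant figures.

Take h = 6.62607015 × 10^-34 J·s, 1 eV = 1.602176634 × 10^-19 J.
In SI units: E = 1.94 eV = 3.1082 × 10^-19 J.
Since f = E/h for a photon, f = 4.691 × 10^14 Hz.
Converting to PHz: f = 0.4691 PHz ≈ 0.469 PHz.

0.469 PHz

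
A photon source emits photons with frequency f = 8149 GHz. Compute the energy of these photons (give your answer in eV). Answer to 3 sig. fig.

0.0337 eV

First convert: f = 8149 GHz = 8.149 × 10^12 Hz.
Apply E = hf: E = 5.400 × 10^-21 J.
Converting to eV: E = 0.03370 eV ≈ 0.0337 eV.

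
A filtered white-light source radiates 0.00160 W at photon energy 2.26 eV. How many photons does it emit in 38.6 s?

Total energy: E_total = P·t = 0.00160 × 38.6 = 0.06176 J.
Per-photon energy: E = 3.621e-19 J.
N = E_total / E_photon = 1.71e17.

1.71e17 photons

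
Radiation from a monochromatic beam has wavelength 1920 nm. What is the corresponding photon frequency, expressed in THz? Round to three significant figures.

Use c = 2.99792458e8 m/s.
First convert: λ = 1920 nm = 1.92e-6 m.
The photon relation is f = c/λ, giving f = 1.561e14 Hz.
Converting to THz: f = 156.1 THz ≈ 156 THz.

156 THz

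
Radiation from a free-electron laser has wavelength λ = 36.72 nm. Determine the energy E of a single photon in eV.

Take h = 6.62607015e-34 J·s, c = 2.99792458e8 m/s, 1 eV = 1.602176634e-19 J.
In SI units: λ = 36.72 nm = 3.672e-8 m.
The photon relation is E = hc/λ, giving E = 5.410e-18 J.
Converting to eV: E = 33.76 eV ≈ 33.8 eV.

33.8 eV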